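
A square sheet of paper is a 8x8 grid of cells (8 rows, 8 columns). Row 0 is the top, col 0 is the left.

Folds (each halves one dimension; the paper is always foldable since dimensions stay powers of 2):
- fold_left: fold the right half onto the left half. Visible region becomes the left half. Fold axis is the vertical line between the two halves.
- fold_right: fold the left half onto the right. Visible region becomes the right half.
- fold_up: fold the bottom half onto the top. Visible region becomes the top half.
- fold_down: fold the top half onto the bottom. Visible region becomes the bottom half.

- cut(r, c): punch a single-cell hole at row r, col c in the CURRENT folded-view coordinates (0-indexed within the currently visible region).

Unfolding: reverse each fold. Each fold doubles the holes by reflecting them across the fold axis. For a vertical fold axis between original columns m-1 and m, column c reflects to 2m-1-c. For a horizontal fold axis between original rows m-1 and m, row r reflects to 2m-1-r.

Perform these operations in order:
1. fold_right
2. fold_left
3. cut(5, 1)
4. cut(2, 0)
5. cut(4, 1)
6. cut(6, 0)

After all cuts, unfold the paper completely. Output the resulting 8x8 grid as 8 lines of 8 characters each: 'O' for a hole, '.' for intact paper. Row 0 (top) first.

Answer: ........
........
O..OO..O
........
.OO..OO.
.OO..OO.
O..OO..O
........

Derivation:
Op 1 fold_right: fold axis v@4; visible region now rows[0,8) x cols[4,8) = 8x4
Op 2 fold_left: fold axis v@6; visible region now rows[0,8) x cols[4,6) = 8x2
Op 3 cut(5, 1): punch at orig (5,5); cuts so far [(5, 5)]; region rows[0,8) x cols[4,6) = 8x2
Op 4 cut(2, 0): punch at orig (2,4); cuts so far [(2, 4), (5, 5)]; region rows[0,8) x cols[4,6) = 8x2
Op 5 cut(4, 1): punch at orig (4,5); cuts so far [(2, 4), (4, 5), (5, 5)]; region rows[0,8) x cols[4,6) = 8x2
Op 6 cut(6, 0): punch at orig (6,4); cuts so far [(2, 4), (4, 5), (5, 5), (6, 4)]; region rows[0,8) x cols[4,6) = 8x2
Unfold 1 (reflect across v@6): 8 holes -> [(2, 4), (2, 7), (4, 5), (4, 6), (5, 5), (5, 6), (6, 4), (6, 7)]
Unfold 2 (reflect across v@4): 16 holes -> [(2, 0), (2, 3), (2, 4), (2, 7), (4, 1), (4, 2), (4, 5), (4, 6), (5, 1), (5, 2), (5, 5), (5, 6), (6, 0), (6, 3), (6, 4), (6, 7)]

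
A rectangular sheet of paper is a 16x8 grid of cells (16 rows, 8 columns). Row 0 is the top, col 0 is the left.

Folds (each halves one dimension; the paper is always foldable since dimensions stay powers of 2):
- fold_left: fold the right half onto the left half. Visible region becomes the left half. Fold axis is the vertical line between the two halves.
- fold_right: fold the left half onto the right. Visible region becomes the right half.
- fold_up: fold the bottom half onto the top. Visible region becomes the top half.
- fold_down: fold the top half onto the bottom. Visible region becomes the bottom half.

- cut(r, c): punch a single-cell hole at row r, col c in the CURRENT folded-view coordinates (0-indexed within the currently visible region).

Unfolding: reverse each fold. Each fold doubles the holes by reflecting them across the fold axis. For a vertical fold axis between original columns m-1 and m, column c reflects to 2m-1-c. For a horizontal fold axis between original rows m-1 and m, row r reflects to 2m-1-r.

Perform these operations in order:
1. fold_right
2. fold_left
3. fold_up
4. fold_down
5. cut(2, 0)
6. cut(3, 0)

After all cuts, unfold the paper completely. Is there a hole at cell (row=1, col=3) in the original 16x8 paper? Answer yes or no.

Op 1 fold_right: fold axis v@4; visible region now rows[0,16) x cols[4,8) = 16x4
Op 2 fold_left: fold axis v@6; visible region now rows[0,16) x cols[4,6) = 16x2
Op 3 fold_up: fold axis h@8; visible region now rows[0,8) x cols[4,6) = 8x2
Op 4 fold_down: fold axis h@4; visible region now rows[4,8) x cols[4,6) = 4x2
Op 5 cut(2, 0): punch at orig (6,4); cuts so far [(6, 4)]; region rows[4,8) x cols[4,6) = 4x2
Op 6 cut(3, 0): punch at orig (7,4); cuts so far [(6, 4), (7, 4)]; region rows[4,8) x cols[4,6) = 4x2
Unfold 1 (reflect across h@4): 4 holes -> [(0, 4), (1, 4), (6, 4), (7, 4)]
Unfold 2 (reflect across h@8): 8 holes -> [(0, 4), (1, 4), (6, 4), (7, 4), (8, 4), (9, 4), (14, 4), (15, 4)]
Unfold 3 (reflect across v@6): 16 holes -> [(0, 4), (0, 7), (1, 4), (1, 7), (6, 4), (6, 7), (7, 4), (7, 7), (8, 4), (8, 7), (9, 4), (9, 7), (14, 4), (14, 7), (15, 4), (15, 7)]
Unfold 4 (reflect across v@4): 32 holes -> [(0, 0), (0, 3), (0, 4), (0, 7), (1, 0), (1, 3), (1, 4), (1, 7), (6, 0), (6, 3), (6, 4), (6, 7), (7, 0), (7, 3), (7, 4), (7, 7), (8, 0), (8, 3), (8, 4), (8, 7), (9, 0), (9, 3), (9, 4), (9, 7), (14, 0), (14, 3), (14, 4), (14, 7), (15, 0), (15, 3), (15, 4), (15, 7)]
Holes: [(0, 0), (0, 3), (0, 4), (0, 7), (1, 0), (1, 3), (1, 4), (1, 7), (6, 0), (6, 3), (6, 4), (6, 7), (7, 0), (7, 3), (7, 4), (7, 7), (8, 0), (8, 3), (8, 4), (8, 7), (9, 0), (9, 3), (9, 4), (9, 7), (14, 0), (14, 3), (14, 4), (14, 7), (15, 0), (15, 3), (15, 4), (15, 7)]

Answer: yes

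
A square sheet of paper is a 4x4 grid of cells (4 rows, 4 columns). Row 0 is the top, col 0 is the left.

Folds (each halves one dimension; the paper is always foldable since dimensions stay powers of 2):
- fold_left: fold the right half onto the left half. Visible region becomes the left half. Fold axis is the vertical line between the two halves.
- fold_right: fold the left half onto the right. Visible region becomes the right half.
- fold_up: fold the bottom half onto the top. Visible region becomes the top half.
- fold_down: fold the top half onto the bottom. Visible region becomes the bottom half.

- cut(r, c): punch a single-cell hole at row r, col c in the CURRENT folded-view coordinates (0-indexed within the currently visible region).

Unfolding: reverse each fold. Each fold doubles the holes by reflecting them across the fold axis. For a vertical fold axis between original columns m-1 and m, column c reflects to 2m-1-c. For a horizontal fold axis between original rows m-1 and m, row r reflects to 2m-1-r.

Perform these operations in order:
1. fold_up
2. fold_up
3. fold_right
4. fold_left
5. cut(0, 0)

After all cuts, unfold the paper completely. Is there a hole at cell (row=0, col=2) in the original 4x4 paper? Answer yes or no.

Op 1 fold_up: fold axis h@2; visible region now rows[0,2) x cols[0,4) = 2x4
Op 2 fold_up: fold axis h@1; visible region now rows[0,1) x cols[0,4) = 1x4
Op 3 fold_right: fold axis v@2; visible region now rows[0,1) x cols[2,4) = 1x2
Op 4 fold_left: fold axis v@3; visible region now rows[0,1) x cols[2,3) = 1x1
Op 5 cut(0, 0): punch at orig (0,2); cuts so far [(0, 2)]; region rows[0,1) x cols[2,3) = 1x1
Unfold 1 (reflect across v@3): 2 holes -> [(0, 2), (0, 3)]
Unfold 2 (reflect across v@2): 4 holes -> [(0, 0), (0, 1), (0, 2), (0, 3)]
Unfold 3 (reflect across h@1): 8 holes -> [(0, 0), (0, 1), (0, 2), (0, 3), (1, 0), (1, 1), (1, 2), (1, 3)]
Unfold 4 (reflect across h@2): 16 holes -> [(0, 0), (0, 1), (0, 2), (0, 3), (1, 0), (1, 1), (1, 2), (1, 3), (2, 0), (2, 1), (2, 2), (2, 3), (3, 0), (3, 1), (3, 2), (3, 3)]
Holes: [(0, 0), (0, 1), (0, 2), (0, 3), (1, 0), (1, 1), (1, 2), (1, 3), (2, 0), (2, 1), (2, 2), (2, 3), (3, 0), (3, 1), (3, 2), (3, 3)]

Answer: yes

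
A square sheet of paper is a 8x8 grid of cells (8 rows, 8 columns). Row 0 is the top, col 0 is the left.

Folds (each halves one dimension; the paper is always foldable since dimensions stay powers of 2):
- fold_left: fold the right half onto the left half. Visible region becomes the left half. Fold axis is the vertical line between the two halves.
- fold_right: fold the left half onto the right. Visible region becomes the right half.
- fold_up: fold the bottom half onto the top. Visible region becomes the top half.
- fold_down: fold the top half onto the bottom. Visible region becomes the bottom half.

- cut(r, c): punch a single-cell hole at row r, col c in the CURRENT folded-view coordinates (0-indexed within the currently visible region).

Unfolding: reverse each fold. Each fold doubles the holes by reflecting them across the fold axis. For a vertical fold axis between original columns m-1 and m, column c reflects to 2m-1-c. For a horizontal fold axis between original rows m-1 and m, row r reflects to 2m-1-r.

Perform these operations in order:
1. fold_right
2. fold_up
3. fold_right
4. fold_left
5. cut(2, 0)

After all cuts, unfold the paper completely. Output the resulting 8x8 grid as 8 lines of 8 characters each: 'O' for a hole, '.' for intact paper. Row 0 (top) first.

Answer: ........
........
OOOOOOOO
........
........
OOOOOOOO
........
........

Derivation:
Op 1 fold_right: fold axis v@4; visible region now rows[0,8) x cols[4,8) = 8x4
Op 2 fold_up: fold axis h@4; visible region now rows[0,4) x cols[4,8) = 4x4
Op 3 fold_right: fold axis v@6; visible region now rows[0,4) x cols[6,8) = 4x2
Op 4 fold_left: fold axis v@7; visible region now rows[0,4) x cols[6,7) = 4x1
Op 5 cut(2, 0): punch at orig (2,6); cuts so far [(2, 6)]; region rows[0,4) x cols[6,7) = 4x1
Unfold 1 (reflect across v@7): 2 holes -> [(2, 6), (2, 7)]
Unfold 2 (reflect across v@6): 4 holes -> [(2, 4), (2, 5), (2, 6), (2, 7)]
Unfold 3 (reflect across h@4): 8 holes -> [(2, 4), (2, 5), (2, 6), (2, 7), (5, 4), (5, 5), (5, 6), (5, 7)]
Unfold 4 (reflect across v@4): 16 holes -> [(2, 0), (2, 1), (2, 2), (2, 3), (2, 4), (2, 5), (2, 6), (2, 7), (5, 0), (5, 1), (5, 2), (5, 3), (5, 4), (5, 5), (5, 6), (5, 7)]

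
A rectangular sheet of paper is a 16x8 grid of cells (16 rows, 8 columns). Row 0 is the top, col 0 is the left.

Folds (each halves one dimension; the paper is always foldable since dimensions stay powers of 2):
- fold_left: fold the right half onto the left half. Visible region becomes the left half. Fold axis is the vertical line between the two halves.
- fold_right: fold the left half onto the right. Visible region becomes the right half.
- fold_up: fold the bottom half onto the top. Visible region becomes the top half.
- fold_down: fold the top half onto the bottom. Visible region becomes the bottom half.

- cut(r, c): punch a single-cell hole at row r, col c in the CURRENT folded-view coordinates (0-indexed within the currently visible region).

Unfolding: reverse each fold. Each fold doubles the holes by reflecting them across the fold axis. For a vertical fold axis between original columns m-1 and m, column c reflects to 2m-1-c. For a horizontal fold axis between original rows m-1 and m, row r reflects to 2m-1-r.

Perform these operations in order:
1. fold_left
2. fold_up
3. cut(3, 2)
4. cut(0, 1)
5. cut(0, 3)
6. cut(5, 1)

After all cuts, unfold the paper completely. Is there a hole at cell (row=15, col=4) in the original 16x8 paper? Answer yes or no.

Op 1 fold_left: fold axis v@4; visible region now rows[0,16) x cols[0,4) = 16x4
Op 2 fold_up: fold axis h@8; visible region now rows[0,8) x cols[0,4) = 8x4
Op 3 cut(3, 2): punch at orig (3,2); cuts so far [(3, 2)]; region rows[0,8) x cols[0,4) = 8x4
Op 4 cut(0, 1): punch at orig (0,1); cuts so far [(0, 1), (3, 2)]; region rows[0,8) x cols[0,4) = 8x4
Op 5 cut(0, 3): punch at orig (0,3); cuts so far [(0, 1), (0, 3), (3, 2)]; region rows[0,8) x cols[0,4) = 8x4
Op 6 cut(5, 1): punch at orig (5,1); cuts so far [(0, 1), (0, 3), (3, 2), (5, 1)]; region rows[0,8) x cols[0,4) = 8x4
Unfold 1 (reflect across h@8): 8 holes -> [(0, 1), (0, 3), (3, 2), (5, 1), (10, 1), (12, 2), (15, 1), (15, 3)]
Unfold 2 (reflect across v@4): 16 holes -> [(0, 1), (0, 3), (0, 4), (0, 6), (3, 2), (3, 5), (5, 1), (5, 6), (10, 1), (10, 6), (12, 2), (12, 5), (15, 1), (15, 3), (15, 4), (15, 6)]
Holes: [(0, 1), (0, 3), (0, 4), (0, 6), (3, 2), (3, 5), (5, 1), (5, 6), (10, 1), (10, 6), (12, 2), (12, 5), (15, 1), (15, 3), (15, 4), (15, 6)]

Answer: yes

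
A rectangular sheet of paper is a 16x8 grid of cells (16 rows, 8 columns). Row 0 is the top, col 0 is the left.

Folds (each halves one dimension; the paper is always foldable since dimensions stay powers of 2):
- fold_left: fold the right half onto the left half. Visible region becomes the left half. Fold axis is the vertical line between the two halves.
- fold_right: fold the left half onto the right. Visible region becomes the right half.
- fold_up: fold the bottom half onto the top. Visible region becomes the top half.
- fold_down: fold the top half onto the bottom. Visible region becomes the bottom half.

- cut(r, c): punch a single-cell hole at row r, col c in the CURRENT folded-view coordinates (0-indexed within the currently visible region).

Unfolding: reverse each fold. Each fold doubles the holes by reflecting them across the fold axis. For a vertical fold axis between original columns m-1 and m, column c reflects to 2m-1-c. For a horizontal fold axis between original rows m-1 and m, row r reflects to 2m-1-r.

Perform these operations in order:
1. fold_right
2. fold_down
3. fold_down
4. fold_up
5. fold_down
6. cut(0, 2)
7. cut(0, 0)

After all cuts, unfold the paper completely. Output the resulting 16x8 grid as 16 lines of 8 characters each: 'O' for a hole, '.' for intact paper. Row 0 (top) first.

Answer: .O.OO.O.
.O.OO.O.
.O.OO.O.
.O.OO.O.
.O.OO.O.
.O.OO.O.
.O.OO.O.
.O.OO.O.
.O.OO.O.
.O.OO.O.
.O.OO.O.
.O.OO.O.
.O.OO.O.
.O.OO.O.
.O.OO.O.
.O.OO.O.

Derivation:
Op 1 fold_right: fold axis v@4; visible region now rows[0,16) x cols[4,8) = 16x4
Op 2 fold_down: fold axis h@8; visible region now rows[8,16) x cols[4,8) = 8x4
Op 3 fold_down: fold axis h@12; visible region now rows[12,16) x cols[4,8) = 4x4
Op 4 fold_up: fold axis h@14; visible region now rows[12,14) x cols[4,8) = 2x4
Op 5 fold_down: fold axis h@13; visible region now rows[13,14) x cols[4,8) = 1x4
Op 6 cut(0, 2): punch at orig (13,6); cuts so far [(13, 6)]; region rows[13,14) x cols[4,8) = 1x4
Op 7 cut(0, 0): punch at orig (13,4); cuts so far [(13, 4), (13, 6)]; region rows[13,14) x cols[4,8) = 1x4
Unfold 1 (reflect across h@13): 4 holes -> [(12, 4), (12, 6), (13, 4), (13, 6)]
Unfold 2 (reflect across h@14): 8 holes -> [(12, 4), (12, 6), (13, 4), (13, 6), (14, 4), (14, 6), (15, 4), (15, 6)]
Unfold 3 (reflect across h@12): 16 holes -> [(8, 4), (8, 6), (9, 4), (9, 6), (10, 4), (10, 6), (11, 4), (11, 6), (12, 4), (12, 6), (13, 4), (13, 6), (14, 4), (14, 6), (15, 4), (15, 6)]
Unfold 4 (reflect across h@8): 32 holes -> [(0, 4), (0, 6), (1, 4), (1, 6), (2, 4), (2, 6), (3, 4), (3, 6), (4, 4), (4, 6), (5, 4), (5, 6), (6, 4), (6, 6), (7, 4), (7, 6), (8, 4), (8, 6), (9, 4), (9, 6), (10, 4), (10, 6), (11, 4), (11, 6), (12, 4), (12, 6), (13, 4), (13, 6), (14, 4), (14, 6), (15, 4), (15, 6)]
Unfold 5 (reflect across v@4): 64 holes -> [(0, 1), (0, 3), (0, 4), (0, 6), (1, 1), (1, 3), (1, 4), (1, 6), (2, 1), (2, 3), (2, 4), (2, 6), (3, 1), (3, 3), (3, 4), (3, 6), (4, 1), (4, 3), (4, 4), (4, 6), (5, 1), (5, 3), (5, 4), (5, 6), (6, 1), (6, 3), (6, 4), (6, 6), (7, 1), (7, 3), (7, 4), (7, 6), (8, 1), (8, 3), (8, 4), (8, 6), (9, 1), (9, 3), (9, 4), (9, 6), (10, 1), (10, 3), (10, 4), (10, 6), (11, 1), (11, 3), (11, 4), (11, 6), (12, 1), (12, 3), (12, 4), (12, 6), (13, 1), (13, 3), (13, 4), (13, 6), (14, 1), (14, 3), (14, 4), (14, 6), (15, 1), (15, 3), (15, 4), (15, 6)]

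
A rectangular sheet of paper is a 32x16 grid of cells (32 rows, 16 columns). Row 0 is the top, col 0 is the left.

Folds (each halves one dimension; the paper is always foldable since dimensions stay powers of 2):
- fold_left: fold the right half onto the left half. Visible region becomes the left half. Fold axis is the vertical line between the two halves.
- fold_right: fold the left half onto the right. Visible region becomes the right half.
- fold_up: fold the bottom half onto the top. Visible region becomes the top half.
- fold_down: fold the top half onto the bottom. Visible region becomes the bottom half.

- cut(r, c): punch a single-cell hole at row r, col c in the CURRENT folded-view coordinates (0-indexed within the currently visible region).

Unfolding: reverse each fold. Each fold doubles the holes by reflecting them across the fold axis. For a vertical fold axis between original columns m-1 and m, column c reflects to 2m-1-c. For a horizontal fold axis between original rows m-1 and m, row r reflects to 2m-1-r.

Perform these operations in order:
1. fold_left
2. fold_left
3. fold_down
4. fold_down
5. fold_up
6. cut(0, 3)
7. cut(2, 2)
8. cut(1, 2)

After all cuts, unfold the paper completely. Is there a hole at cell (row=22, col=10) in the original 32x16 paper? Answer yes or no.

Answer: yes

Derivation:
Op 1 fold_left: fold axis v@8; visible region now rows[0,32) x cols[0,8) = 32x8
Op 2 fold_left: fold axis v@4; visible region now rows[0,32) x cols[0,4) = 32x4
Op 3 fold_down: fold axis h@16; visible region now rows[16,32) x cols[0,4) = 16x4
Op 4 fold_down: fold axis h@24; visible region now rows[24,32) x cols[0,4) = 8x4
Op 5 fold_up: fold axis h@28; visible region now rows[24,28) x cols[0,4) = 4x4
Op 6 cut(0, 3): punch at orig (24,3); cuts so far [(24, 3)]; region rows[24,28) x cols[0,4) = 4x4
Op 7 cut(2, 2): punch at orig (26,2); cuts so far [(24, 3), (26, 2)]; region rows[24,28) x cols[0,4) = 4x4
Op 8 cut(1, 2): punch at orig (25,2); cuts so far [(24, 3), (25, 2), (26, 2)]; region rows[24,28) x cols[0,4) = 4x4
Unfold 1 (reflect across h@28): 6 holes -> [(24, 3), (25, 2), (26, 2), (29, 2), (30, 2), (31, 3)]
Unfold 2 (reflect across h@24): 12 holes -> [(16, 3), (17, 2), (18, 2), (21, 2), (22, 2), (23, 3), (24, 3), (25, 2), (26, 2), (29, 2), (30, 2), (31, 3)]
Unfold 3 (reflect across h@16): 24 holes -> [(0, 3), (1, 2), (2, 2), (5, 2), (6, 2), (7, 3), (8, 3), (9, 2), (10, 2), (13, 2), (14, 2), (15, 3), (16, 3), (17, 2), (18, 2), (21, 2), (22, 2), (23, 3), (24, 3), (25, 2), (26, 2), (29, 2), (30, 2), (31, 3)]
Unfold 4 (reflect across v@4): 48 holes -> [(0, 3), (0, 4), (1, 2), (1, 5), (2, 2), (2, 5), (5, 2), (5, 5), (6, 2), (6, 5), (7, 3), (7, 4), (8, 3), (8, 4), (9, 2), (9, 5), (10, 2), (10, 5), (13, 2), (13, 5), (14, 2), (14, 5), (15, 3), (15, 4), (16, 3), (16, 4), (17, 2), (17, 5), (18, 2), (18, 5), (21, 2), (21, 5), (22, 2), (22, 5), (23, 3), (23, 4), (24, 3), (24, 4), (25, 2), (25, 5), (26, 2), (26, 5), (29, 2), (29, 5), (30, 2), (30, 5), (31, 3), (31, 4)]
Unfold 5 (reflect across v@8): 96 holes -> [(0, 3), (0, 4), (0, 11), (0, 12), (1, 2), (1, 5), (1, 10), (1, 13), (2, 2), (2, 5), (2, 10), (2, 13), (5, 2), (5, 5), (5, 10), (5, 13), (6, 2), (6, 5), (6, 10), (6, 13), (7, 3), (7, 4), (7, 11), (7, 12), (8, 3), (8, 4), (8, 11), (8, 12), (9, 2), (9, 5), (9, 10), (9, 13), (10, 2), (10, 5), (10, 10), (10, 13), (13, 2), (13, 5), (13, 10), (13, 13), (14, 2), (14, 5), (14, 10), (14, 13), (15, 3), (15, 4), (15, 11), (15, 12), (16, 3), (16, 4), (16, 11), (16, 12), (17, 2), (17, 5), (17, 10), (17, 13), (18, 2), (18, 5), (18, 10), (18, 13), (21, 2), (21, 5), (21, 10), (21, 13), (22, 2), (22, 5), (22, 10), (22, 13), (23, 3), (23, 4), (23, 11), (23, 12), (24, 3), (24, 4), (24, 11), (24, 12), (25, 2), (25, 5), (25, 10), (25, 13), (26, 2), (26, 5), (26, 10), (26, 13), (29, 2), (29, 5), (29, 10), (29, 13), (30, 2), (30, 5), (30, 10), (30, 13), (31, 3), (31, 4), (31, 11), (31, 12)]
Holes: [(0, 3), (0, 4), (0, 11), (0, 12), (1, 2), (1, 5), (1, 10), (1, 13), (2, 2), (2, 5), (2, 10), (2, 13), (5, 2), (5, 5), (5, 10), (5, 13), (6, 2), (6, 5), (6, 10), (6, 13), (7, 3), (7, 4), (7, 11), (7, 12), (8, 3), (8, 4), (8, 11), (8, 12), (9, 2), (9, 5), (9, 10), (9, 13), (10, 2), (10, 5), (10, 10), (10, 13), (13, 2), (13, 5), (13, 10), (13, 13), (14, 2), (14, 5), (14, 10), (14, 13), (15, 3), (15, 4), (15, 11), (15, 12), (16, 3), (16, 4), (16, 11), (16, 12), (17, 2), (17, 5), (17, 10), (17, 13), (18, 2), (18, 5), (18, 10), (18, 13), (21, 2), (21, 5), (21, 10), (21, 13), (22, 2), (22, 5), (22, 10), (22, 13), (23, 3), (23, 4), (23, 11), (23, 12), (24, 3), (24, 4), (24, 11), (24, 12), (25, 2), (25, 5), (25, 10), (25, 13), (26, 2), (26, 5), (26, 10), (26, 13), (29, 2), (29, 5), (29, 10), (29, 13), (30, 2), (30, 5), (30, 10), (30, 13), (31, 3), (31, 4), (31, 11), (31, 12)]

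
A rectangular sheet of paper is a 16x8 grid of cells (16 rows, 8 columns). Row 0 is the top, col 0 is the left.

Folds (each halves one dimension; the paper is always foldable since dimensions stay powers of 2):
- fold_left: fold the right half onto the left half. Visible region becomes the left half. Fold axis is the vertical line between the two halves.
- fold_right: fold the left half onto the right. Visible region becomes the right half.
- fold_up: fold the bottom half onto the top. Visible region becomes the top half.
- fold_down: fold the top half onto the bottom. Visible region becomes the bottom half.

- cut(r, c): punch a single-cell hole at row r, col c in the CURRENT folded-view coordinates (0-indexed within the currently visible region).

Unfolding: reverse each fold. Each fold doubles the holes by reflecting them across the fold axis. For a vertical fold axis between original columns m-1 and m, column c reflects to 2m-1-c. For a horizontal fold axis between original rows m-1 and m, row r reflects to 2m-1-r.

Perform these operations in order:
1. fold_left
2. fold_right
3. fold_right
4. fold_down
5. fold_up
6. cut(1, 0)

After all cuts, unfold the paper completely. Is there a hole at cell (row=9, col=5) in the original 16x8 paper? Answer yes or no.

Op 1 fold_left: fold axis v@4; visible region now rows[0,16) x cols[0,4) = 16x4
Op 2 fold_right: fold axis v@2; visible region now rows[0,16) x cols[2,4) = 16x2
Op 3 fold_right: fold axis v@3; visible region now rows[0,16) x cols[3,4) = 16x1
Op 4 fold_down: fold axis h@8; visible region now rows[8,16) x cols[3,4) = 8x1
Op 5 fold_up: fold axis h@12; visible region now rows[8,12) x cols[3,4) = 4x1
Op 6 cut(1, 0): punch at orig (9,3); cuts so far [(9, 3)]; region rows[8,12) x cols[3,4) = 4x1
Unfold 1 (reflect across h@12): 2 holes -> [(9, 3), (14, 3)]
Unfold 2 (reflect across h@8): 4 holes -> [(1, 3), (6, 3), (9, 3), (14, 3)]
Unfold 3 (reflect across v@3): 8 holes -> [(1, 2), (1, 3), (6, 2), (6, 3), (9, 2), (9, 3), (14, 2), (14, 3)]
Unfold 4 (reflect across v@2): 16 holes -> [(1, 0), (1, 1), (1, 2), (1, 3), (6, 0), (6, 1), (6, 2), (6, 3), (9, 0), (9, 1), (9, 2), (9, 3), (14, 0), (14, 1), (14, 2), (14, 3)]
Unfold 5 (reflect across v@4): 32 holes -> [(1, 0), (1, 1), (1, 2), (1, 3), (1, 4), (1, 5), (1, 6), (1, 7), (6, 0), (6, 1), (6, 2), (6, 3), (6, 4), (6, 5), (6, 6), (6, 7), (9, 0), (9, 1), (9, 2), (9, 3), (9, 4), (9, 5), (9, 6), (9, 7), (14, 0), (14, 1), (14, 2), (14, 3), (14, 4), (14, 5), (14, 6), (14, 7)]
Holes: [(1, 0), (1, 1), (1, 2), (1, 3), (1, 4), (1, 5), (1, 6), (1, 7), (6, 0), (6, 1), (6, 2), (6, 3), (6, 4), (6, 5), (6, 6), (6, 7), (9, 0), (9, 1), (9, 2), (9, 3), (9, 4), (9, 5), (9, 6), (9, 7), (14, 0), (14, 1), (14, 2), (14, 3), (14, 4), (14, 5), (14, 6), (14, 7)]

Answer: yes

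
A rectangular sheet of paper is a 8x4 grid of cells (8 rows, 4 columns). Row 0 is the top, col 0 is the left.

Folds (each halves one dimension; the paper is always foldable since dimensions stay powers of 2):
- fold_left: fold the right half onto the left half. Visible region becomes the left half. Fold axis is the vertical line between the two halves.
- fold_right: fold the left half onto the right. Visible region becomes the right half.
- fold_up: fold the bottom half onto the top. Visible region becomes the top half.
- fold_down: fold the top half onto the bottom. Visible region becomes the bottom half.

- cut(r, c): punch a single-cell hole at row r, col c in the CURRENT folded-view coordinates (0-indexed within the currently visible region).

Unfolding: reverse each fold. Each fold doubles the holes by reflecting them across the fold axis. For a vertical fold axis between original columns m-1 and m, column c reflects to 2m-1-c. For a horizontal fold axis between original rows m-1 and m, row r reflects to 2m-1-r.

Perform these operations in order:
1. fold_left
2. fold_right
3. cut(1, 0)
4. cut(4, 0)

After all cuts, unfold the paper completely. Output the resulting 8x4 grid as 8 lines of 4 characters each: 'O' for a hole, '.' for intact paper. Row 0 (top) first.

Answer: ....
OOOO
....
....
OOOO
....
....
....

Derivation:
Op 1 fold_left: fold axis v@2; visible region now rows[0,8) x cols[0,2) = 8x2
Op 2 fold_right: fold axis v@1; visible region now rows[0,8) x cols[1,2) = 8x1
Op 3 cut(1, 0): punch at orig (1,1); cuts so far [(1, 1)]; region rows[0,8) x cols[1,2) = 8x1
Op 4 cut(4, 0): punch at orig (4,1); cuts so far [(1, 1), (4, 1)]; region rows[0,8) x cols[1,2) = 8x1
Unfold 1 (reflect across v@1): 4 holes -> [(1, 0), (1, 1), (4, 0), (4, 1)]
Unfold 2 (reflect across v@2): 8 holes -> [(1, 0), (1, 1), (1, 2), (1, 3), (4, 0), (4, 1), (4, 2), (4, 3)]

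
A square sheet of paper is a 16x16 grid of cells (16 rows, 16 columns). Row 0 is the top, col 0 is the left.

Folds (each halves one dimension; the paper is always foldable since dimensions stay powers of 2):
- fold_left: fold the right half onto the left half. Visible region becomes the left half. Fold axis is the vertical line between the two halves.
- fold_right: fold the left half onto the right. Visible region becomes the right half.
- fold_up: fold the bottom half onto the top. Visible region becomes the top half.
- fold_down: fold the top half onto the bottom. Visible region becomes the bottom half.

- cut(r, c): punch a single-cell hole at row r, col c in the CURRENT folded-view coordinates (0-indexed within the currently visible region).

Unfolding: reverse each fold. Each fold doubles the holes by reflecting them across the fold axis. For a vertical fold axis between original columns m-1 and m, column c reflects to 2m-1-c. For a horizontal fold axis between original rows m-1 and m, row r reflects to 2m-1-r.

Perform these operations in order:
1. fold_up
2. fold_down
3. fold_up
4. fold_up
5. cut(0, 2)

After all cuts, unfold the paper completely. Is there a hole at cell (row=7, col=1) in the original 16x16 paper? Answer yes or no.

Answer: no

Derivation:
Op 1 fold_up: fold axis h@8; visible region now rows[0,8) x cols[0,16) = 8x16
Op 2 fold_down: fold axis h@4; visible region now rows[4,8) x cols[0,16) = 4x16
Op 3 fold_up: fold axis h@6; visible region now rows[4,6) x cols[0,16) = 2x16
Op 4 fold_up: fold axis h@5; visible region now rows[4,5) x cols[0,16) = 1x16
Op 5 cut(0, 2): punch at orig (4,2); cuts so far [(4, 2)]; region rows[4,5) x cols[0,16) = 1x16
Unfold 1 (reflect across h@5): 2 holes -> [(4, 2), (5, 2)]
Unfold 2 (reflect across h@6): 4 holes -> [(4, 2), (5, 2), (6, 2), (7, 2)]
Unfold 3 (reflect across h@4): 8 holes -> [(0, 2), (1, 2), (2, 2), (3, 2), (4, 2), (5, 2), (6, 2), (7, 2)]
Unfold 4 (reflect across h@8): 16 holes -> [(0, 2), (1, 2), (2, 2), (3, 2), (4, 2), (5, 2), (6, 2), (7, 2), (8, 2), (9, 2), (10, 2), (11, 2), (12, 2), (13, 2), (14, 2), (15, 2)]
Holes: [(0, 2), (1, 2), (2, 2), (3, 2), (4, 2), (5, 2), (6, 2), (7, 2), (8, 2), (9, 2), (10, 2), (11, 2), (12, 2), (13, 2), (14, 2), (15, 2)]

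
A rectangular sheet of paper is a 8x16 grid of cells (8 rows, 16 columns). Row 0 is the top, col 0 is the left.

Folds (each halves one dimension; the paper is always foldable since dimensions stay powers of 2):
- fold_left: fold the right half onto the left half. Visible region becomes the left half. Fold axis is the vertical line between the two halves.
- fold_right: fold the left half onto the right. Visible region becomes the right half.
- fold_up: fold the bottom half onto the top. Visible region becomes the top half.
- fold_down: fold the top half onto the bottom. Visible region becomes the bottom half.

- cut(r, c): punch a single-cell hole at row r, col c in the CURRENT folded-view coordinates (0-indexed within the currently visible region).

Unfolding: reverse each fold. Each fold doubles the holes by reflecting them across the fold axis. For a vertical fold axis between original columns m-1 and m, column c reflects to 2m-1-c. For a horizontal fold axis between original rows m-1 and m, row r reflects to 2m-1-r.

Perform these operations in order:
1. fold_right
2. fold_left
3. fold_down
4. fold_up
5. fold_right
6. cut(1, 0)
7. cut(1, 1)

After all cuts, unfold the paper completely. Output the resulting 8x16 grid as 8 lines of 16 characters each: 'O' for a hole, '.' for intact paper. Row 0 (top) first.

Answer: ................
OOOOOOOOOOOOOOOO
OOOOOOOOOOOOOOOO
................
................
OOOOOOOOOOOOOOOO
OOOOOOOOOOOOOOOO
................

Derivation:
Op 1 fold_right: fold axis v@8; visible region now rows[0,8) x cols[8,16) = 8x8
Op 2 fold_left: fold axis v@12; visible region now rows[0,8) x cols[8,12) = 8x4
Op 3 fold_down: fold axis h@4; visible region now rows[4,8) x cols[8,12) = 4x4
Op 4 fold_up: fold axis h@6; visible region now rows[4,6) x cols[8,12) = 2x4
Op 5 fold_right: fold axis v@10; visible region now rows[4,6) x cols[10,12) = 2x2
Op 6 cut(1, 0): punch at orig (5,10); cuts so far [(5, 10)]; region rows[4,6) x cols[10,12) = 2x2
Op 7 cut(1, 1): punch at orig (5,11); cuts so far [(5, 10), (5, 11)]; region rows[4,6) x cols[10,12) = 2x2
Unfold 1 (reflect across v@10): 4 holes -> [(5, 8), (5, 9), (5, 10), (5, 11)]
Unfold 2 (reflect across h@6): 8 holes -> [(5, 8), (5, 9), (5, 10), (5, 11), (6, 8), (6, 9), (6, 10), (6, 11)]
Unfold 3 (reflect across h@4): 16 holes -> [(1, 8), (1, 9), (1, 10), (1, 11), (2, 8), (2, 9), (2, 10), (2, 11), (5, 8), (5, 9), (5, 10), (5, 11), (6, 8), (6, 9), (6, 10), (6, 11)]
Unfold 4 (reflect across v@12): 32 holes -> [(1, 8), (1, 9), (1, 10), (1, 11), (1, 12), (1, 13), (1, 14), (1, 15), (2, 8), (2, 9), (2, 10), (2, 11), (2, 12), (2, 13), (2, 14), (2, 15), (5, 8), (5, 9), (5, 10), (5, 11), (5, 12), (5, 13), (5, 14), (5, 15), (6, 8), (6, 9), (6, 10), (6, 11), (6, 12), (6, 13), (6, 14), (6, 15)]
Unfold 5 (reflect across v@8): 64 holes -> [(1, 0), (1, 1), (1, 2), (1, 3), (1, 4), (1, 5), (1, 6), (1, 7), (1, 8), (1, 9), (1, 10), (1, 11), (1, 12), (1, 13), (1, 14), (1, 15), (2, 0), (2, 1), (2, 2), (2, 3), (2, 4), (2, 5), (2, 6), (2, 7), (2, 8), (2, 9), (2, 10), (2, 11), (2, 12), (2, 13), (2, 14), (2, 15), (5, 0), (5, 1), (5, 2), (5, 3), (5, 4), (5, 5), (5, 6), (5, 7), (5, 8), (5, 9), (5, 10), (5, 11), (5, 12), (5, 13), (5, 14), (5, 15), (6, 0), (6, 1), (6, 2), (6, 3), (6, 4), (6, 5), (6, 6), (6, 7), (6, 8), (6, 9), (6, 10), (6, 11), (6, 12), (6, 13), (6, 14), (6, 15)]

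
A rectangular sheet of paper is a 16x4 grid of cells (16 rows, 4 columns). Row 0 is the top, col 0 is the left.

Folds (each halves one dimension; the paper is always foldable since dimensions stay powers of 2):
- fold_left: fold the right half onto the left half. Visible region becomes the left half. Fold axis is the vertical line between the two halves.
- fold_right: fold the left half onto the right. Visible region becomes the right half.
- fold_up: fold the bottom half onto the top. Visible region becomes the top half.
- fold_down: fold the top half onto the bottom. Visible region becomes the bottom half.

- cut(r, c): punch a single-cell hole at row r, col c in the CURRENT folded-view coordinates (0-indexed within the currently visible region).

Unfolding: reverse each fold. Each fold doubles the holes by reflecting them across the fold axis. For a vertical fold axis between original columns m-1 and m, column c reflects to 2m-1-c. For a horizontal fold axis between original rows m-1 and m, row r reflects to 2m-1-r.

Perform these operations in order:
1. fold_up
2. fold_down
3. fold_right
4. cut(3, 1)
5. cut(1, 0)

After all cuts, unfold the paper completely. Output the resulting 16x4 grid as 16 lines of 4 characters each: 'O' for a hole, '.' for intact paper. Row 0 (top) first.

Op 1 fold_up: fold axis h@8; visible region now rows[0,8) x cols[0,4) = 8x4
Op 2 fold_down: fold axis h@4; visible region now rows[4,8) x cols[0,4) = 4x4
Op 3 fold_right: fold axis v@2; visible region now rows[4,8) x cols[2,4) = 4x2
Op 4 cut(3, 1): punch at orig (7,3); cuts so far [(7, 3)]; region rows[4,8) x cols[2,4) = 4x2
Op 5 cut(1, 0): punch at orig (5,2); cuts so far [(5, 2), (7, 3)]; region rows[4,8) x cols[2,4) = 4x2
Unfold 1 (reflect across v@2): 4 holes -> [(5, 1), (5, 2), (7, 0), (7, 3)]
Unfold 2 (reflect across h@4): 8 holes -> [(0, 0), (0, 3), (2, 1), (2, 2), (5, 1), (5, 2), (7, 0), (7, 3)]
Unfold 3 (reflect across h@8): 16 holes -> [(0, 0), (0, 3), (2, 1), (2, 2), (5, 1), (5, 2), (7, 0), (7, 3), (8, 0), (8, 3), (10, 1), (10, 2), (13, 1), (13, 2), (15, 0), (15, 3)]

Answer: O..O
....
.OO.
....
....
.OO.
....
O..O
O..O
....
.OO.
....
....
.OO.
....
O..O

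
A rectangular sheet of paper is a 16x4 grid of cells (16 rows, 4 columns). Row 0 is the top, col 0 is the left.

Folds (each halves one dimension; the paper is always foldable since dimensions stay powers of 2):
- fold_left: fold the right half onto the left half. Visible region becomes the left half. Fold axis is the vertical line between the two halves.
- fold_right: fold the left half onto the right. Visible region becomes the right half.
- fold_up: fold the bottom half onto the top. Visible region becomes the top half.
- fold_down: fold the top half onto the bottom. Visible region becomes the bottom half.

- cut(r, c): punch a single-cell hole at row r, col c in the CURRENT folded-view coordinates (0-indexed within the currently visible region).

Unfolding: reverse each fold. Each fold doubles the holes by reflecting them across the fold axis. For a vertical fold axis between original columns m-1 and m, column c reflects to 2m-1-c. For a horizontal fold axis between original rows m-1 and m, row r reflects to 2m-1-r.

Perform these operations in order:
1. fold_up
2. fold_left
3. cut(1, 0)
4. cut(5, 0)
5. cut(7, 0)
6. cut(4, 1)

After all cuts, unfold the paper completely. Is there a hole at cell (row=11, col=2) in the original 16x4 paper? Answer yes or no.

Op 1 fold_up: fold axis h@8; visible region now rows[0,8) x cols[0,4) = 8x4
Op 2 fold_left: fold axis v@2; visible region now rows[0,8) x cols[0,2) = 8x2
Op 3 cut(1, 0): punch at orig (1,0); cuts so far [(1, 0)]; region rows[0,8) x cols[0,2) = 8x2
Op 4 cut(5, 0): punch at orig (5,0); cuts so far [(1, 0), (5, 0)]; region rows[0,8) x cols[0,2) = 8x2
Op 5 cut(7, 0): punch at orig (7,0); cuts so far [(1, 0), (5, 0), (7, 0)]; region rows[0,8) x cols[0,2) = 8x2
Op 6 cut(4, 1): punch at orig (4,1); cuts so far [(1, 0), (4, 1), (5, 0), (7, 0)]; region rows[0,8) x cols[0,2) = 8x2
Unfold 1 (reflect across v@2): 8 holes -> [(1, 0), (1, 3), (4, 1), (4, 2), (5, 0), (5, 3), (7, 0), (7, 3)]
Unfold 2 (reflect across h@8): 16 holes -> [(1, 0), (1, 3), (4, 1), (4, 2), (5, 0), (5, 3), (7, 0), (7, 3), (8, 0), (8, 3), (10, 0), (10, 3), (11, 1), (11, 2), (14, 0), (14, 3)]
Holes: [(1, 0), (1, 3), (4, 1), (4, 2), (5, 0), (5, 3), (7, 0), (7, 3), (8, 0), (8, 3), (10, 0), (10, 3), (11, 1), (11, 2), (14, 0), (14, 3)]

Answer: yes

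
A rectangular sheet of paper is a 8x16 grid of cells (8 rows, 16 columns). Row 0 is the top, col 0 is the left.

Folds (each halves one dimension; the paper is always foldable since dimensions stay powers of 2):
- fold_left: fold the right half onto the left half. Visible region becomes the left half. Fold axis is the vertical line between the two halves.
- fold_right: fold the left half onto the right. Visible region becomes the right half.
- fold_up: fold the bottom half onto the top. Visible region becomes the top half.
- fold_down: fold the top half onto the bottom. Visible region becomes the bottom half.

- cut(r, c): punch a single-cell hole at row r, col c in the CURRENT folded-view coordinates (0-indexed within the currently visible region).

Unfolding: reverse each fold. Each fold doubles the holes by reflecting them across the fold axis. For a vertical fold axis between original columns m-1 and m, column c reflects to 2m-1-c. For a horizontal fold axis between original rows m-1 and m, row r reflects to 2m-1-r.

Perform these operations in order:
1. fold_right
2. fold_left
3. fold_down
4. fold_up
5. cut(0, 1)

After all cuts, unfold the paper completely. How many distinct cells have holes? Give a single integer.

Answer: 16

Derivation:
Op 1 fold_right: fold axis v@8; visible region now rows[0,8) x cols[8,16) = 8x8
Op 2 fold_left: fold axis v@12; visible region now rows[0,8) x cols[8,12) = 8x4
Op 3 fold_down: fold axis h@4; visible region now rows[4,8) x cols[8,12) = 4x4
Op 4 fold_up: fold axis h@6; visible region now rows[4,6) x cols[8,12) = 2x4
Op 5 cut(0, 1): punch at orig (4,9); cuts so far [(4, 9)]; region rows[4,6) x cols[8,12) = 2x4
Unfold 1 (reflect across h@6): 2 holes -> [(4, 9), (7, 9)]
Unfold 2 (reflect across h@4): 4 holes -> [(0, 9), (3, 9), (4, 9), (7, 9)]
Unfold 3 (reflect across v@12): 8 holes -> [(0, 9), (0, 14), (3, 9), (3, 14), (4, 9), (4, 14), (7, 9), (7, 14)]
Unfold 4 (reflect across v@8): 16 holes -> [(0, 1), (0, 6), (0, 9), (0, 14), (3, 1), (3, 6), (3, 9), (3, 14), (4, 1), (4, 6), (4, 9), (4, 14), (7, 1), (7, 6), (7, 9), (7, 14)]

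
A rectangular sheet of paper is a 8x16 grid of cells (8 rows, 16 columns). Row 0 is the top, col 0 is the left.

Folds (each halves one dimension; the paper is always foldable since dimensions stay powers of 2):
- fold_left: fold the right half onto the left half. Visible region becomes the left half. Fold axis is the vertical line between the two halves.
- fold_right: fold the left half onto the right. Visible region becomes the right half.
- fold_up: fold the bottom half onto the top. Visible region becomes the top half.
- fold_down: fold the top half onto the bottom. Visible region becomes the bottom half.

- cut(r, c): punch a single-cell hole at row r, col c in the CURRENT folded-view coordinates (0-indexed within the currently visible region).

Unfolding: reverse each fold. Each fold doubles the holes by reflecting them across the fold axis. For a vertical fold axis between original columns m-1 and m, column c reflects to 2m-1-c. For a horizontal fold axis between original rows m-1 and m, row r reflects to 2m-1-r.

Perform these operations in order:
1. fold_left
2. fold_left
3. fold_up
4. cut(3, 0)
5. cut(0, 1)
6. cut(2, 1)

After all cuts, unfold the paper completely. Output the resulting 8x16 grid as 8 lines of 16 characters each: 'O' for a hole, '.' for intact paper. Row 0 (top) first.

Op 1 fold_left: fold axis v@8; visible region now rows[0,8) x cols[0,8) = 8x8
Op 2 fold_left: fold axis v@4; visible region now rows[0,8) x cols[0,4) = 8x4
Op 3 fold_up: fold axis h@4; visible region now rows[0,4) x cols[0,4) = 4x4
Op 4 cut(3, 0): punch at orig (3,0); cuts so far [(3, 0)]; region rows[0,4) x cols[0,4) = 4x4
Op 5 cut(0, 1): punch at orig (0,1); cuts so far [(0, 1), (3, 0)]; region rows[0,4) x cols[0,4) = 4x4
Op 6 cut(2, 1): punch at orig (2,1); cuts so far [(0, 1), (2, 1), (3, 0)]; region rows[0,4) x cols[0,4) = 4x4
Unfold 1 (reflect across h@4): 6 holes -> [(0, 1), (2, 1), (3, 0), (4, 0), (5, 1), (7, 1)]
Unfold 2 (reflect across v@4): 12 holes -> [(0, 1), (0, 6), (2, 1), (2, 6), (3, 0), (3, 7), (4, 0), (4, 7), (5, 1), (5, 6), (7, 1), (7, 6)]
Unfold 3 (reflect across v@8): 24 holes -> [(0, 1), (0, 6), (0, 9), (0, 14), (2, 1), (2, 6), (2, 9), (2, 14), (3, 0), (3, 7), (3, 8), (3, 15), (4, 0), (4, 7), (4, 8), (4, 15), (5, 1), (5, 6), (5, 9), (5, 14), (7, 1), (7, 6), (7, 9), (7, 14)]

Answer: .O....O..O....O.
................
.O....O..O....O.
O......OO......O
O......OO......O
.O....O..O....O.
................
.O....O..O....O.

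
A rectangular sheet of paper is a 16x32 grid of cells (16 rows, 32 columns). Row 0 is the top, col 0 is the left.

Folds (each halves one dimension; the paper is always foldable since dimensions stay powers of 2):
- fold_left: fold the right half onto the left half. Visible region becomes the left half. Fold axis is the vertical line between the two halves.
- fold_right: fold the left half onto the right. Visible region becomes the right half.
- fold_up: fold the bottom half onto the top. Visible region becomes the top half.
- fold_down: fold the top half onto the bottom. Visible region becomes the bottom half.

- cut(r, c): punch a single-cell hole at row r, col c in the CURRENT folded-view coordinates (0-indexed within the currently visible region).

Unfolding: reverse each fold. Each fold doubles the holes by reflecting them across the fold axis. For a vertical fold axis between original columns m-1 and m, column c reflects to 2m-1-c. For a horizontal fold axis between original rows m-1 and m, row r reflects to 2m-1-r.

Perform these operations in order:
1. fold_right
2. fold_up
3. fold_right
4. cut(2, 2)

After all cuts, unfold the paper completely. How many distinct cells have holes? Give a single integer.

Op 1 fold_right: fold axis v@16; visible region now rows[0,16) x cols[16,32) = 16x16
Op 2 fold_up: fold axis h@8; visible region now rows[0,8) x cols[16,32) = 8x16
Op 3 fold_right: fold axis v@24; visible region now rows[0,8) x cols[24,32) = 8x8
Op 4 cut(2, 2): punch at orig (2,26); cuts so far [(2, 26)]; region rows[0,8) x cols[24,32) = 8x8
Unfold 1 (reflect across v@24): 2 holes -> [(2, 21), (2, 26)]
Unfold 2 (reflect across h@8): 4 holes -> [(2, 21), (2, 26), (13, 21), (13, 26)]
Unfold 3 (reflect across v@16): 8 holes -> [(2, 5), (2, 10), (2, 21), (2, 26), (13, 5), (13, 10), (13, 21), (13, 26)]

Answer: 8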